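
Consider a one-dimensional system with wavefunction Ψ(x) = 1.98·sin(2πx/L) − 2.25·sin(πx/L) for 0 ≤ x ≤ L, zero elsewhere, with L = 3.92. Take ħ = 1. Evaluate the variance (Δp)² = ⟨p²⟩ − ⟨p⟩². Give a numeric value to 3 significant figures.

Compute ⟨p⟩ and ⟨p²⟩ separately; (Δp)² = ⟨p²⟩ − ⟨p⟩².
d²/dx² sin(jπx/L) = −(jπ/L)²·sin(jπx/L); on 0 ≤ x ≤ L, ∫sin²(jπx/L) dx = L/2 and ∫sin(jπx/L)·sin(lπx/L) dx = 0 for j ≠ l, so only diagonal terms survive in ∫|Ψ|² and ∫Ψ·Ψ″; ∫Ψ·Ψ′ dx = [Ψ²/2] between the walls = 0.
Normalization: ∫|Ψ|² dx = 17.606.
⟨p⟩ = 0.0000 and ⟨p²⟩ = 1.4832.
(Δp)² = 1.4832 − (0.0000)² = 1.4832.

1.48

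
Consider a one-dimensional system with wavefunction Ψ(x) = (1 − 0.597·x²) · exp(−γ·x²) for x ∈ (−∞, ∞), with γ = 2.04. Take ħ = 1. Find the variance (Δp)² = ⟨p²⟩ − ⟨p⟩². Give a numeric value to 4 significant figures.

Compute ⟨p⟩ and ⟨p²⟩ separately; (Δp)² = ⟨p²⟩ − ⟨p⟩².
Expand each integrand as polynomial × e^(−2γx²) and use ∫x^(2j)·e^(−2γx²) dx = (2j−1)!!/(4γ)^j · √(π/(2γ)), odd powers → 0; here √(π/(2γ)) = 0.87750. Differentiate with the product rule, d/dx e^(−γx²) = −2γx·e^(−γx²).
Normalization: ∫|Ψ|² dx = 0.76319.
⟨p⟩ = 0.0000 and ⟨p²⟩ = 2.7766.
(Δp)² = 2.7766 − (0.0000)² = 2.7766.

2.777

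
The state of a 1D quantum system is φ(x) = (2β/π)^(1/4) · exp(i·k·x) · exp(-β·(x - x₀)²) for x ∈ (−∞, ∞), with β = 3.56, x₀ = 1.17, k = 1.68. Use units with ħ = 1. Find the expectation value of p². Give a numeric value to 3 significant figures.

6.38

p² φ = −ħ² d²φ/dx²; ⟨p²⟩ = −ħ² ∫ φ*·φ'' dx.
Gaussian moments (u = x − x₀): ∫u^(2j)·e^(−2βu²) du = (2j−1)!!/(4β)^j · √(π/(2β)), odd powers integrate to 0; here √(π/(2β)) = 0.66426. Derivatives: φ′ = (ik − 2βu)·φ, φ″ = ((ik − 2βu)² − 2β)·φ; the odd-in-u pieces drop out.
⟨p²⟩ = 6.3824.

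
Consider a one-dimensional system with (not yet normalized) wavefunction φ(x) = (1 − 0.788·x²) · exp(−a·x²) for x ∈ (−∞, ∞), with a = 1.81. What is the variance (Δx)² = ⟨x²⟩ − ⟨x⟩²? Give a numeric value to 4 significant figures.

Compute ⟨x⟩ and ⟨x²⟩ separately, then (Δx)² = ⟨x²⟩ − ⟨x⟩².
Expand each integrand as polynomial × e^(−2ax²) and use ∫x^(2j)·e^(−2ax²) dx = (2j−1)!!/(4a)^j · √(π/(2a)), odd powers → 0; here √(π/(2a)) = 0.93158.
Normalization: ∫|φ|² dx = 0.76190.
⟨x⟩ = 0.0000 and ⟨x²⟩ = 0.088604.
(Δx)² = 0.088604 − (0.0000)² = 0.088604.

0.08860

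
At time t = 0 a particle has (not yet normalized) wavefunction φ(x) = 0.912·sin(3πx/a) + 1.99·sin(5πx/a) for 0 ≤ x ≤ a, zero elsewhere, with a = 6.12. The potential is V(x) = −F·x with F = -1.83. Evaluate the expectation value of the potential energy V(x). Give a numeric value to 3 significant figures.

5.60

⟨V⟩ = ∫ V(x)·|φ|² dx / ∫|φ|² dx.
On 0 ≤ x ≤ a (j ≠ l): ∫sin²(jπx/a) dx = a/2, ∫sin(jπx/a)·sin(lπx/a) dx = 0; diagonal moments ∫x·sin²(jπx/a) dx = a²/4, ∫x²·sin²(jπx/a) dx = a³·(1/6 − 1/(4j²π²)); cross terms ∫x·sin(jπx/a)·sin(lπx/a) dx = 0 for j + l even and −4jla²/(π²(j² − l²)²) for j + l odd, ∫x²·sin(jπx/a)·sin(lπx/a) dx = (−1)^(j+l)·4jla³/(π²(j² − l²)²); higher powers the same way via product-to-sum and parts.
State is unnormalized: ∫|φ|² dx = 14.663, and ∫φ*·V(x)·φ dx = 82.110, so ⟨V⟩ = 82.110 / 14.663.
⟨V⟩ = 5.5998.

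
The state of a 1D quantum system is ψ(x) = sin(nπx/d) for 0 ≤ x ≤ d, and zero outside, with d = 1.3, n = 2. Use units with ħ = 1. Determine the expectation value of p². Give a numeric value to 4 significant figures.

p² ψ = −ħ² d²ψ/dx²; ⟨p²⟩ = −ħ² ∫ ψ*·ψ'' dx / ∫|ψ|² dx.
d/dx sin(nπx/d) = (nπ/d)·cos(nπx/d) and d²/dx² sin(nπx/d) = −(nπ/d)²·sin(nπx/d); on 0 ≤ x ≤ d, ∫sin²(nπx/d) dx = d/2 and ∫sin(nπx/d)·cos(nπx/d) dx = 0.
State is unnormalized: ∫|ψ|² dx = 0.65000, and ∫ψ*·(−ħ² ψ'') dx = 15.184, so ⟨p²⟩ = 15.184 / 0.65000.
⟨p²⟩ = 23.360.

23.36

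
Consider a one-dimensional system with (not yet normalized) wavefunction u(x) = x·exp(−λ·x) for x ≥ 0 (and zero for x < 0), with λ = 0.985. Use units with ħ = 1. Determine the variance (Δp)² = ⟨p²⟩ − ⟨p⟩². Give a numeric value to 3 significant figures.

Compute ⟨p⟩ and ⟨p²⟩ separately; (Δp)² = ⟨p²⟩ − ⟨p⟩².
Differentiate x·exp(−λ·x) with the product rule; every integrand then reduces to terms xʲ·e^(−2λx) on [0, ∞), with ∫₀^∞ xʲ·e^(−2λx) dx = j!/(2λ)^(j+1).
Normalization: ∫|u|² dx = 0.26160.
⟨p⟩ = 0.0000 and ⟨p²⟩ = 0.97023.
(Δp)² = 0.97023 − (0.0000)² = 0.97023.

0.970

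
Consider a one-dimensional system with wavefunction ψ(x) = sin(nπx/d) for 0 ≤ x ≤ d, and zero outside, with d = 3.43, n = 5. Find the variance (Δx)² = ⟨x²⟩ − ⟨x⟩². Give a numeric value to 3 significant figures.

Compute ⟨x⟩ and ⟨x²⟩ separately, then (Δx)² = ⟨x²⟩ − ⟨x⟩².
With sin²θ = (1 − cos2θ)/2 on 0 ≤ x ≤ d: ∫sin²(nπx/d) dx = d/2, ∫x·sin²(nπx/d) dx = d²/4, ∫x²·sin²(nπx/d) dx = d³·(1/6 − 1/(4n²π²)); higher powers xᵏ the same way, integrating xᵏ·cos(2nπx/d) by parts.
Normalization: ∫|ψ|² dx = 1.7150.
⟨x⟩ = 1.7150 and ⟨x²⟩ = 3.8978.
(Δx)² = 3.8978 − (1.7150)² = 0.95657.

0.957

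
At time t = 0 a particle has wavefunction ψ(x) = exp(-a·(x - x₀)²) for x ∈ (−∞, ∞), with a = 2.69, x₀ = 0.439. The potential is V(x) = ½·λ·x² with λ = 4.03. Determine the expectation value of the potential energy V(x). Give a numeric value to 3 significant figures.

0.576

⟨V⟩ = ∫ V(x)·|ψ|² dx / ∫|ψ|² dx.
Gaussian moments (u = x − x₀): ∫u^(2j)·e^(−2au²) du = (2j−1)!!/(4a)^j · √(π/(2a)), odd powers integrate to 0; here √(π/(2a)) = 0.76416.
State is unnormalized: ∫|ψ|² dx = 0.76416, and ∫ψ*·V(x)·ψ dx = 0.43985, so ⟨V⟩ = 0.43985 / 0.76416.
⟨V⟩ = 0.57560.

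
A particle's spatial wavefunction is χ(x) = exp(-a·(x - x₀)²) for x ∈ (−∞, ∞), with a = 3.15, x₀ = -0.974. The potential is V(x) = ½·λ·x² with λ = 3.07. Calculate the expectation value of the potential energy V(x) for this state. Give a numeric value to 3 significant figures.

1.58

⟨V⟩ = ∫ V(x)·|χ|² dx / ∫|χ|² dx.
Gaussian moments (u = x − x₀): ∫u^(2j)·e^(−2au²) du = (2j−1)!!/(4a)^j · √(π/(2a)), odd powers integrate to 0; here √(π/(2a)) = 0.70616.
State is unnormalized: ∫|χ|² dx = 0.70616, and ∫χ*·V(x)·χ dx = 1.1144, so ⟨V⟩ = 1.1144 / 0.70616.
⟨V⟩ = 1.5780.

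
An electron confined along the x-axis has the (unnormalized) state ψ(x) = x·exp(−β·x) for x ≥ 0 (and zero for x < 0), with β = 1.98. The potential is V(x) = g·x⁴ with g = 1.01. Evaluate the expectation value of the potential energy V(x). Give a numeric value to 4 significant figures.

⟨V⟩ = ∫ V(x)·|ψ|² dx / ∫|ψ|² dx.
Every integrand reduces to terms xʲ·e^(−2βx) on [0, ∞); use ∫₀^∞ xʲ·e^(−2βx) dx = j!/(2β)^(j+1).
State is unnormalized: ∫|ψ|² dx = 0.032207, and ∫ψ*·V(x)·ψ dx = 0.047620, so ⟨V⟩ = 0.047620 / 0.032207.
⟨V⟩ = 1.4786.

1.479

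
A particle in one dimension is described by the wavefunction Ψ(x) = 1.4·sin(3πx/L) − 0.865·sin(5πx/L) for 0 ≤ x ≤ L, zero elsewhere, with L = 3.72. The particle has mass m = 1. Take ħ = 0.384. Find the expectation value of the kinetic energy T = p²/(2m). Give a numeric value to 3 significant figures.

0.706

T = −(ħ²/2m) d²/dx², so ⟨T⟩ = −(ħ²/2m) ∫ Ψ*·Ψ'' dx / ∫|Ψ|² dx; with m = 1.
d²/dx² sin(jπx/L) = −(jπ/L)²·sin(jπx/L); on 0 ≤ x ≤ L, ∫sin²(jπx/L) dx = L/2 and ∫sin(jπx/L)·sin(lπx/L) dx = 0 for j ≠ l, so only diagonal terms survive in ∫|Ψ|² and ∫Ψ·Ψ″; ∫Ψ·Ψ′ dx = [Ψ²/2] between the walls = 0.
State is unnormalized: ∫|Ψ|² dx = 5.0373, and ∫Ψ*·(−ħ²/2m · Ψ'') dx = 3.5548, so ⟨T⟩ = 3.5548 / 5.0373.
⟨T⟩ = 0.70569.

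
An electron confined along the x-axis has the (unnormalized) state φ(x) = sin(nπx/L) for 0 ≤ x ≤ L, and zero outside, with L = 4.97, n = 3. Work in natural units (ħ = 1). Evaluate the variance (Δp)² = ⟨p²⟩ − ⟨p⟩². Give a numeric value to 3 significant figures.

3.60

Compute ⟨p⟩ and ⟨p²⟩ separately; (Δp)² = ⟨p²⟩ − ⟨p⟩².
d/dx sin(nπx/L) = (nπ/L)·cos(nπx/L) and d²/dx² sin(nπx/L) = −(nπ/L)²·sin(nπx/L); on 0 ≤ x ≤ L, ∫sin²(nπx/L) dx = L/2 and ∫sin(nπx/L)·cos(nπx/L) dx = 0.
Normalization: ∫|φ|² dx = 2.4850.
⟨p⟩ = 0.0000 and ⟨p²⟩ = 3.5961.
(Δp)² = 3.5961 − (0.0000)² = 3.5961.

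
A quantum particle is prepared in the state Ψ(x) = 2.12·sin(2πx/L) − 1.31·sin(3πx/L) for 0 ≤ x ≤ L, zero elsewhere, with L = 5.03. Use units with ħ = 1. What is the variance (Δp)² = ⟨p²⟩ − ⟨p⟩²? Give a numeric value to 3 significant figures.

Compute ⟨p⟩ and ⟨p²⟩ separately; (Δp)² = ⟨p²⟩ − ⟨p⟩².
d²/dx² sin(jπx/L) = −(jπ/L)²·sin(jπx/L); on 0 ≤ x ≤ L, ∫sin²(jπx/L) dx = L/2 and ∫sin(jπx/L)·sin(lπx/L) dx = 0 for j ≠ l, so only diagonal terms survive in ∫|Ψ|² and ∫Ψ·Ψ″; ∫Ψ·Ψ′ dx = [Ψ²/2] between the walls = 0.
Normalization: ∫|Ψ|² dx = 15.619.
⟨p⟩ = 0.0000 and ⟨p²⟩ = 2.0993.
(Δp)² = 2.0993 − (0.0000)² = 2.0993.

2.10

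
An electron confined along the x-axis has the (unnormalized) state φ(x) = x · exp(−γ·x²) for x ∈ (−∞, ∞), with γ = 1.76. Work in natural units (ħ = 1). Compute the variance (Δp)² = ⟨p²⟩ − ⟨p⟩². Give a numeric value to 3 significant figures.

5.28

Compute ⟨p⟩ and ⟨p²⟩ separately; (Δp)² = ⟨p²⟩ − ⟨p⟩².
Expand each integrand as polynomial × e^(−2γx²) and use ∫x^(2j)·e^(−2γx²) dx = (2j−1)!!/(4γ)^j · √(π/(2γ)), odd powers → 0; here √(π/(2γ)) = 0.94472. Differentiate with the product rule, d/dx e^(−γx²) = −2γx·e^(−γx²).
Normalization: ∫|φ|² dx = 0.13419.
⟨p⟩ = 0.0000 and ⟨p²⟩ = 5.2800.
(Δp)² = 5.2800 − (0.0000)² = 5.2800.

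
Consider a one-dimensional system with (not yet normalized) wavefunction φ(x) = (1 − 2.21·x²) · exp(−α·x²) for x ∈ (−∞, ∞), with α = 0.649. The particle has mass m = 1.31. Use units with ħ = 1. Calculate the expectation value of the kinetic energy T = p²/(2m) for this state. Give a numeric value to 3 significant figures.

T = −(ħ²/2m) d²/dx², so ⟨T⟩ = −(ħ²/2m) ∫ φ*·φ'' dx / ∫|φ|² dx; with m = 1.31.
Expand each integrand as polynomial × e^(−2αx²) and use ∫x^(2j)·e^(−2αx²) dx = (2j−1)!!/(4α)^j · √(π/(2α)), odd powers → 0; here √(π/(2α)) = 1.5557. Differentiate with the product rule, d/dx e^(−αx²) = −2αx·e^(−αx²).
State is unnormalized: ∫|φ|² dx = 2.2894, and ∫φ*·(−ħ²/2m · φ'') dx = 2.9965, so ⟨T⟩ = 2.9965 / 2.2894.
⟨T⟩ = 1.3089.

1.31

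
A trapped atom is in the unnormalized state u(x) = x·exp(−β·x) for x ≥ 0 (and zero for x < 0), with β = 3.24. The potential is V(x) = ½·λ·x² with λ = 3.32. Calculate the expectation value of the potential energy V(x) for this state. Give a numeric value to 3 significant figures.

⟨V⟩ = ∫ V(x)·|u|² dx / ∫|u|² dx.
Every integrand reduces to terms xʲ·e^(−2βx) on [0, ∞); use ∫₀^∞ xʲ·e^(−2βx) dx = j!/(2β)^(j+1).
State is unnormalized: ∫|u|² dx = 0.0073503, and ∫u*·V(x)·u dx = 0.0034869, so ⟨V⟩ = 0.0034869 / 0.0073503.
⟨V⟩ = 0.47439.

0.474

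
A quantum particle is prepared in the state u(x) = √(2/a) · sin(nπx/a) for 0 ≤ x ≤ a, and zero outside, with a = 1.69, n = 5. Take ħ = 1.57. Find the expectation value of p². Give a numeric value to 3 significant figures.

213.

p² u = −ħ² d²u/dx²; ⟨p²⟩ = −ħ² ∫ u*·u'' dx.
d/dx sin(nπx/a) = (nπ/a)·cos(nπx/a) and d²/dx² sin(nπx/a) = −(nπ/a)²·sin(nπx/a); on 0 ≤ x ≤ a, ∫sin²(nπx/a) dx = a/2 and ∫sin(nπx/a)·cos(nπx/a) dx = 0.
⟨p²⟩ = 212.94.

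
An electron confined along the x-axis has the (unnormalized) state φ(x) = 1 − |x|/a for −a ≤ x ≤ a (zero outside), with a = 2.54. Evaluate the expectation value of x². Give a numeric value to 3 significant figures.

0.645

⟨x²⟩ = ∫ x²·|φ|² dx / ∫|φ|² dx (integrals over the domain).
φ is even, so ∫ over [−a, a] = 2∫₀ᵃ with φ = 1 − x/a there: ∫₀ᵃ (1 − x/a)² dx = a/3, ∫₀ᵃ x²(1 − x/a)² dx = a³/30, ∫₀ᵃ x⁴(1 − x/a)² dx = a⁵/105.
State is unnormalized: ∫|φ|² dx = 1.6933, and ∫φ*·x²·φ dx = 1.0925, so ⟨x²⟩ = 1.0925 / 1.6933.
⟨x²⟩ = 0.64516.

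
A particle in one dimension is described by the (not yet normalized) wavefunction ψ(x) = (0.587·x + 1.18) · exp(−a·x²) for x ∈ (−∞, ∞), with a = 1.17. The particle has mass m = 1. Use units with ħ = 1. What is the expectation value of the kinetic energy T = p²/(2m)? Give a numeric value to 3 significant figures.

0.644

T = −(ħ²/2m) d²/dx², so ⟨T⟩ = −(ħ²/2m) ∫ ψ*·ψ'' dx / ∫|ψ|² dx; with m = 1.
Expand each integrand as polynomial × e^(−2ax²) and use ∫x^(2j)·e^(−2ax²) dx = (2j−1)!!/(4a)^j · √(π/(2a)), odd powers → 0; here √(π/(2a)) = 1.1587. Differentiate with the product rule, d/dx e^(−ax²) = −2ax·e^(−ax²).
State is unnormalized: ∫|ψ|² dx = 1.6987, and ∫ψ*·(−ħ²/2m · ψ'') dx = 1.0935, so ⟨T⟩ = 1.0935 / 1.6987.
⟨T⟩ = 0.64376.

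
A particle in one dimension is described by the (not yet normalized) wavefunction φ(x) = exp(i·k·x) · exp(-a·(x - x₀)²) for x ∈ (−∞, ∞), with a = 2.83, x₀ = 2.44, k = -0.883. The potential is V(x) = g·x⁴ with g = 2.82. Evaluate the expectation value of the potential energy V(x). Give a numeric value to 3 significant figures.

⟨V⟩ = ∫ V(x)·|φ|² dx / ∫|φ|² dx.
Gaussian moments (u = x − x₀): ∫u^(2j)·e^(−2au²) du = (2j−1)!!/(4a)^j · √(π/(2a)), odd powers integrate to 0; here √(π/(2a)) = 0.74502.
State is unnormalized: ∫|φ|² dx = 0.74502, and ∫φ*·V(x)·φ dx = 81.148, so ⟨V⟩ = 81.148 / 0.74502.
⟨V⟩ = 108.92.

109.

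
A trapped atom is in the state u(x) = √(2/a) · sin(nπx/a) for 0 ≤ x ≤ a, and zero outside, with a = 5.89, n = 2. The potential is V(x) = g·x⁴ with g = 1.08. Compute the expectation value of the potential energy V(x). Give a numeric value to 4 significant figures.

228.3

⟨V⟩ = ∫ V(x)·|u|² dx.
With sin²θ = (1 − cos2θ)/2 on 0 ≤ x ≤ a: ∫sin²(nπx/a) dx = a/2, ∫x·sin²(nπx/a) dx = a²/4, ∫x²·sin²(nπx/a) dx = a³·(1/6 − 1/(4n²π²)); higher powers xᵏ the same way, integrating xᵏ·cos(2nπx/a) by parts.
⟨V⟩ = 228.29.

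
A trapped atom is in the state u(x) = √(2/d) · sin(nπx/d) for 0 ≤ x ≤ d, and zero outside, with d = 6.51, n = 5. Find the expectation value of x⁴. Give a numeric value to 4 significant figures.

352.0

⟨x⁴⟩ = ∫ x⁴·|u|² dx (integrals over the domain).
With sin²θ = (1 − cos2θ)/2 on 0 ≤ x ≤ d: ∫sin²(nπx/d) dx = d/2, ∫x·sin²(nπx/d) dx = d²/4, ∫x²·sin²(nπx/d) dx = d³·(1/6 − 1/(4n²π²)); higher powers xᵏ the same way, integrating xᵏ·cos(2nπx/d) by parts.
⟨x⁴⟩ = 351.98.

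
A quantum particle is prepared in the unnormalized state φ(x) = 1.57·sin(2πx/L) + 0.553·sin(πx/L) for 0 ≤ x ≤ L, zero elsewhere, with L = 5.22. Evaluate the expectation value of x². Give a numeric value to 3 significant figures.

⟨x²⟩ = ∫ x²·|φ|² dx / ∫|φ|² dx (integrals over the domain).
On 0 ≤ x ≤ L (j ≠ l): ∫sin²(jπx/L) dx = L/2, ∫sin(jπx/L)·sin(lπx/L) dx = 0; diagonal moments ∫x·sin²(jπx/L) dx = L²/4, ∫x²·sin²(jπx/L) dx = L³·(1/6 − 1/(4j²π²)); cross terms ∫x·sin(jπx/L)·sin(lπx/L) dx = 0 for j + l even and −4jlL²/(π²(j² − l²)²) for j + l odd, ∫x²·sin(jπx/L)·sin(lπx/L) dx = (−1)^(j+l)·4jlL³/(π²(j² − l²)²); higher powers the same way via product-to-sum and parts.
State is unnormalized: ∫|φ|² dx = 7.2316, and ∫φ*·x²·φ dx = 40.117, so ⟨x²⟩ = 40.117 / 7.2316.
⟨x²⟩ = 5.5475.

5.55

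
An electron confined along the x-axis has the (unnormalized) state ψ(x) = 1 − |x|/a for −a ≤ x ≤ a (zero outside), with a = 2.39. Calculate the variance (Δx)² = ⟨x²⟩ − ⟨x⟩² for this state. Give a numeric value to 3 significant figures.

0.571

Compute ⟨x⟩ and ⟨x²⟩ separately, then (Δx)² = ⟨x²⟩ − ⟨x⟩².
ψ is even, so ∫ over [−a, a] = 2∫₀ᵃ with ψ = 1 − x/a there: ∫₀ᵃ (1 − x/a)² dx = a/3, ∫₀ᵃ x²(1 − x/a)² dx = a³/30, ∫₀ᵃ x⁴(1 − x/a)² dx = a⁵/105.
Normalization: ∫|ψ|² dx = 1.5933.
⟨x⟩ = 0.0000 and ⟨x²⟩ = 0.57121.
(Δx)² = 0.57121 − (0.0000)² = 0.57121.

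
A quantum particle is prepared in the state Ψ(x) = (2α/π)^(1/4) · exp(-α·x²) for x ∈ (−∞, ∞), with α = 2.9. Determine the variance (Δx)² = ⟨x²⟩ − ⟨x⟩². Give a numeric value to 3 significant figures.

Compute ⟨x⟩ and ⟨x²⟩ separately, then (Δx)² = ⟨x²⟩ − ⟨x⟩².
Gaussian moments: ∫x^(2j)·e^(−2αx²) dx = (2j−1)!!/(4α)^j · √(π/(2α)), odd powers integrate to 0; here √(π/(2α)) = 0.73597.
⟨x⟩ = 0.0000 and ⟨x²⟩ = 0.086207.
(Δx)² = 0.086207 − (0.0000)² = 0.086207.

0.0862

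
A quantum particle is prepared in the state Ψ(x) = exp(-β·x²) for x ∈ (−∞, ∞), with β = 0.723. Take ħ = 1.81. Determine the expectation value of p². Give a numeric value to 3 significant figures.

p² Ψ = −ħ² d²Ψ/dx²; ⟨p²⟩ = −ħ² ∫ Ψ*·Ψ'' dx / ∫|Ψ|² dx.
Gaussian moments: ∫x^(2j)·e^(−2βx²) dx = (2j−1)!!/(4β)^j · √(π/(2β)), odd powers integrate to 0; here √(π/(2β)) = 1.4740. Derivatives: d/dx e^(−βx²) = −2βx·e^(−βx²), d²/dx² e^(−βx²) = (4β²x² − 2β)·e^(−βx²).
State is unnormalized: ∫|Ψ|² dx = 1.4740, and ∫Ψ*·(−ħ² Ψ'') dx = 3.4913, so ⟨p²⟩ = 3.4913 / 1.4740.
⟨p²⟩ = 2.3686.

2.37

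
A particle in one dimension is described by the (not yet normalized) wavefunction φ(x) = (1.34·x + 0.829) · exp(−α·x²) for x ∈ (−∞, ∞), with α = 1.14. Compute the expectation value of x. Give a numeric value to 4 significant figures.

0.4507

⟨x⟩ = ∫ x·|φ|² dx / ∫|φ|² dx (integrals over the domain).
Expand each integrand as polynomial × e^(−2αx²) and use ∫x^(2j)·e^(−2αx²) dx = (2j−1)!!/(4α)^j · √(π/(2α)), odd powers → 0; here √(π/(2α)) = 1.1738.
State is unnormalized: ∫|φ|² dx = 1.2689, and ∫φ*·x·φ dx = 0.57192, so ⟨x⟩ = 0.57192 / 1.2689.
⟨x⟩ = 0.45071.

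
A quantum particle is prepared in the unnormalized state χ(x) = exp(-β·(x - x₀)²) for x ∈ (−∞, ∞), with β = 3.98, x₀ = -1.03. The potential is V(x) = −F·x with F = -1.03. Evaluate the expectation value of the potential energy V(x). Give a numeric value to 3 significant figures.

⟨V⟩ = ∫ V(x)·|χ|² dx / ∫|χ|² dx.
Gaussian moments (u = x − x₀): ∫u^(2j)·e^(−2βu²) du = (2j−1)!!/(4β)^j · √(π/(2β)), odd powers integrate to 0; here √(π/(2β)) = 0.62823.
State is unnormalized: ∫|χ|² dx = 0.62823, and ∫χ*·V(x)·χ dx = -0.66649, so ⟨V⟩ = -0.66649 / 0.62823.
⟨V⟩ = -1.0609.

-1.06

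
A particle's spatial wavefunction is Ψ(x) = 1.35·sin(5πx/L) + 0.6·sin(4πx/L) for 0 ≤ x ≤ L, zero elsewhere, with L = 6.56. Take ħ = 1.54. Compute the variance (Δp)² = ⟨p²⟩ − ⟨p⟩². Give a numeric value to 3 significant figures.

Compute ⟨p⟩ and ⟨p²⟩ separately; (Δp)² = ⟨p²⟩ − ⟨p⟩².
d²/dx² sin(jπx/L) = −(jπ/L)²·sin(jπx/L); on 0 ≤ x ≤ L, ∫sin²(jπx/L) dx = L/2 and ∫sin(jπx/L)·sin(lπx/L) dx = 0 for j ≠ l, so only diagonal terms survive in ∫|Ψ|² and ∫Ψ·Ψ″; ∫Ψ·Ψ′ dx = [Ψ²/2] between the walls = 0.
Normalization: ∫|Ψ|² dx = 7.1586.
⟨p⟩ = 0.0000 and ⟨p²⟩ = 12.790.
(Δp)² = 12.790 − (0.0000)² = 12.790.

12.8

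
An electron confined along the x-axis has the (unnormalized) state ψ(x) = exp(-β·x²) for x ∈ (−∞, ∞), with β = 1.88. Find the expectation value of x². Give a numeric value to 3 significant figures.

⟨x²⟩ = ∫ x²·|ψ|² dx / ∫|ψ|² dx (integrals over the domain).
Gaussian moments: ∫x^(2j)·e^(−2βx²) dx = (2j−1)!!/(4β)^j · √(π/(2β)), odd powers integrate to 0; here √(π/(2β)) = 0.91407.
State is unnormalized: ∫|ψ|² dx = 0.91407, and ∫ψ*·x²·ψ dx = 0.12155, so ⟨x²⟩ = 0.12155 / 0.91407.
⟨x²⟩ = 0.13298.

0.133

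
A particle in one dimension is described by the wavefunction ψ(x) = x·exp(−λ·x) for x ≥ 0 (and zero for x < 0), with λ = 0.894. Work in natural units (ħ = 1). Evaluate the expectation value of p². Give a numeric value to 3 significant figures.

0.799

p² ψ = −ħ² d²ψ/dx²; ⟨p²⟩ = −ħ² ∫ ψ*·ψ'' dx / ∫|ψ|² dx.
Differentiate x·exp(−λ·x) with the product rule; every integrand then reduces to terms xʲ·e^(−2λx) on [0, ∞), with ∫₀^∞ xʲ·e^(−2λx) dx = j!/(2λ)^(j+1).
State is unnormalized: ∫|ψ|² dx = 0.34989, and ∫ψ*·(−ħ² ψ'') dx = 0.27964, so ⟨p²⟩ = 0.27964 / 0.34989.
⟨p²⟩ = 0.79924.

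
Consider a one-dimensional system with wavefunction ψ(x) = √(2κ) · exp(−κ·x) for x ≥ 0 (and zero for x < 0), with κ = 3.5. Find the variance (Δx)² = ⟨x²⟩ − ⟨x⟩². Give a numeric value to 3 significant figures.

Compute ⟨x⟩ and ⟨x²⟩ separately, then (Δx)² = ⟨x²⟩ − ⟨x⟩².
Every integrand reduces to terms xʲ·e^(−2κx) on [0, ∞); use ∫₀^∞ xʲ·e^(−2κx) dx = j!/(2κ)^(j+1).
⟨x⟩ = 0.14286 and ⟨x²⟩ = 0.040816.
(Δx)² = 0.040816 − (0.14286)² = 0.020408.

0.0204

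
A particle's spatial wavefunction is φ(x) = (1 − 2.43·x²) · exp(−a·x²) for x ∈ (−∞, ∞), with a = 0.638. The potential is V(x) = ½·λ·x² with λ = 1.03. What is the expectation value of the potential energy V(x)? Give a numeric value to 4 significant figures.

⟨V⟩ = ∫ V(x)·|φ|² dx / ∫|φ|² dx.
Expand each integrand as polynomial × e^(−2ax²) and use ∫x^(2j)·e^(−2ax²) dx = (2j−1)!!/(4a)^j · √(π/(2a)), odd powers → 0; here √(π/(2a)) = 1.5691.
State is unnormalized: ∫|φ|² dx = 2.8489, and ∫φ*·V(x)·φ dx = 2.8140, so ⟨V⟩ = 2.8140 / 2.8489.
⟨V⟩ = 0.98776.

0.9878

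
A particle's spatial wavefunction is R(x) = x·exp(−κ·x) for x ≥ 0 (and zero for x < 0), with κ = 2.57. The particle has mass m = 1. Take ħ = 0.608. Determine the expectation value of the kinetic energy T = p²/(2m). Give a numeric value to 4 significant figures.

1.221

T = −(ħ²/2m) d²/dx², so ⟨T⟩ = −(ħ²/2m) ∫ R*·R'' dx / ∫|R|² dx; with m = 1.
Differentiate x·exp(−κ·x) with the product rule; every integrand then reduces to terms xʲ·e^(−2κx) on [0, ∞), with ∫₀^∞ xʲ·e^(−2κx) dx = j!/(2κ)^(j+1).
State is unnormalized: ∫|R|² dx = 0.014728, and ∫R*·(−ħ²/2m · R'') dx = 0.017980, so ⟨T⟩ = 0.017980 / 0.014728.
⟨T⟩ = 1.2208.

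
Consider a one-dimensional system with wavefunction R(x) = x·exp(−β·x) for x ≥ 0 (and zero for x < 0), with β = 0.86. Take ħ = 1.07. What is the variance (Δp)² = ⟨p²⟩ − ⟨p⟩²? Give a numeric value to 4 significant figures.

0.8468

Compute ⟨p⟩ and ⟨p²⟩ separately; (Δp)² = ⟨p²⟩ − ⟨p⟩².
Differentiate x·exp(−β·x) with the product rule; every integrand then reduces to terms xʲ·e^(−2βx) on [0, ∞), with ∫₀^∞ xʲ·e^(−2βx) dx = j!/(2β)^(j+1).
Normalization: ∫|R|² dx = 0.39305.
⟨p⟩ = 0.0000 and ⟨p²⟩ = 0.84677.
(Δp)² = 0.84677 − (0.0000)² = 0.84677.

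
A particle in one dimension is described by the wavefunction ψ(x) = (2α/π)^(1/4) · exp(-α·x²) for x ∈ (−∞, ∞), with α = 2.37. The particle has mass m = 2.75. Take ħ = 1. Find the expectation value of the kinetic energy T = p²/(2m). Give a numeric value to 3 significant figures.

T = −(ħ²/2m) d²/dx², so ⟨T⟩ = −(ħ²/2m) ∫ ψ*·ψ'' dx; with m = 2.75.
Gaussian moments: ∫x^(2j)·e^(−2αx²) dx = (2j−1)!!/(4α)^j · √(π/(2α)), odd powers integrate to 0; here √(π/(2α)) = 0.81412. Derivatives: d/dx e^(−αx²) = −2αx·e^(−αx²), d²/dx² e^(−αx²) = (4α²x² − 2α)·e^(−αx²).
⟨T⟩ = 0.43091.

0.431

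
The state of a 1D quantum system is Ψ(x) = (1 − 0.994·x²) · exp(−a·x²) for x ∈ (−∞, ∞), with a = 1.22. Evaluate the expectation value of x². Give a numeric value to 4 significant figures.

⟨x²⟩ = ∫ x²·|Ψ|² dx / ∫|Ψ|² dx (integrals over the domain).
Expand each integrand as polynomial × e^(−2ax²) and use ∫x^(2j)·e^(−2ax²) dx = (2j−1)!!/(4a)^j · √(π/(2a)), odd powers → 0; here √(π/(2a)) = 1.1347.
State is unnormalized: ∫|Ψ|² dx = 0.81368, and ∫Ψ*·x²·Ψ dx = 0.093055, so ⟨x²⟩ = 0.093055 / 0.81368.
⟨x²⟩ = 0.11436.

0.1144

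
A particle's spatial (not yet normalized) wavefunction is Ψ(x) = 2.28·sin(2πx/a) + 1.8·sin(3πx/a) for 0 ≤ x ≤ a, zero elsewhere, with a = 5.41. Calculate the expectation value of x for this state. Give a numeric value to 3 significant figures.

1.68

⟨x⟩ = ∫ x·|Ψ|² dx / ∫|Ψ|² dx (integrals over the domain).
On 0 ≤ x ≤ a (j ≠ l): ∫sin²(jπx/a) dx = a/2, ∫sin(jπx/a)·sin(lπx/a) dx = 0; diagonal moments ∫x·sin²(jπx/a) dx = a²/4, ∫x²·sin²(jπx/a) dx = a³·(1/6 − 1/(4j²π²)); cross terms ∫x·sin(jπx/a)·sin(lπx/a) dx = 0 for j + l even and −4jla²/(π²(j² − l²)²) for j + l odd, ∫x²·sin(jπx/a)·sin(lπx/a) dx = (−1)^(j+l)·4jla³/(π²(j² − l²)²); higher powers the same way via product-to-sum and parts.
State is unnormalized: ∫|Ψ|² dx = 22.826, and ∫Ψ*·x·Ψ dx = 38.377, so ⟨x⟩ = 38.377 / 22.826.
⟨x⟩ = 1.6813.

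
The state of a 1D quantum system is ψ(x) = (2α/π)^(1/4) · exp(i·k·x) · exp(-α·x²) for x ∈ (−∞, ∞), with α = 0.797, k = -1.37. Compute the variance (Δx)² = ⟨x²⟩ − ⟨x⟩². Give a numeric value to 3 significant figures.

0.314

Compute ⟨x⟩ and ⟨x²⟩ separately, then (Δx)² = ⟨x²⟩ − ⟨x⟩².
Gaussian moments: ∫x^(2j)·e^(−2αx²) dx = (2j−1)!!/(4α)^j · √(π/(2α)), odd powers integrate to 0; here √(π/(2α)) = 1.4039.
⟨x⟩ = 0.0000 and ⟨x²⟩ = 0.31368.
(Δx)² = 0.31368 − (0.0000)² = 0.31368.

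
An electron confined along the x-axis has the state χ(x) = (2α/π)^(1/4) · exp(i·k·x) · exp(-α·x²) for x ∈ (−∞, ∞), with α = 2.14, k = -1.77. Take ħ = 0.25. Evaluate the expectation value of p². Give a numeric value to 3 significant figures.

p² χ = −ħ² d²χ/dx²; ⟨p²⟩ = −ħ² ∫ χ*·χ'' dx.
Gaussian moments: ∫x^(2j)·e^(−2αx²) dx = (2j−1)!!/(4α)^j · √(π/(2α)), odd powers integrate to 0; here √(π/(2α)) = 0.85675. Derivatives: χ′ = (ik − 2αx)·χ, χ″ = ((ik − 2αx)² − 2α)·χ; the odd-in-x pieces drop out.
⟨p²⟩ = 0.32956.

0.330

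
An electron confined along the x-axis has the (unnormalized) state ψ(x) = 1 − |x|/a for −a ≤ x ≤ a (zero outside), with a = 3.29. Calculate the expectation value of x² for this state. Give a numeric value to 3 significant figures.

⟨x²⟩ = ∫ x²·|ψ|² dx / ∫|ψ|² dx (integrals over the domain).
ψ is even, so ∫ over [−a, a] = 2∫₀ᵃ with ψ = 1 − x/a there: ∫₀ᵃ (1 − x/a)² dx = a/3, ∫₀ᵃ x²(1 − x/a)² dx = a³/30, ∫₀ᵃ x⁴(1 − x/a)² dx = a⁵/105.
State is unnormalized: ∫|ψ|² dx = 2.1933, and ∫ψ*·x²·ψ dx = 2.3741, so ⟨x²⟩ = 2.3741 / 2.1933.
⟨x²⟩ = 1.0824.

1.08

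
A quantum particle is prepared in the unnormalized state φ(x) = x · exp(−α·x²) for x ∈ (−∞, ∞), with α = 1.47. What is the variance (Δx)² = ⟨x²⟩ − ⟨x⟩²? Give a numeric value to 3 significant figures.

0.510

Compute ⟨x⟩ and ⟨x²⟩ separately, then (Δx)² = ⟨x²⟩ − ⟨x⟩².
Expand each integrand as polynomial × e^(−2αx²) and use ∫x^(2j)·e^(−2αx²) dx = (2j−1)!!/(4α)^j · √(π/(2α)), odd powers → 0; here √(π/(2α)) = 1.0337.
Normalization: ∫|φ|² dx = 0.17580.
⟨x⟩ = 0.0000 and ⟨x²⟩ = 0.51020.
(Δx)² = 0.51020 − (0.0000)² = 0.51020.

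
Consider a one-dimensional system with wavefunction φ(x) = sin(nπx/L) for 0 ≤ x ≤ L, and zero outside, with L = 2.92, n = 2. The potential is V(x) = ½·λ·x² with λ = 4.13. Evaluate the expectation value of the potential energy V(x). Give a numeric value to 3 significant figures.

⟨V⟩ = ∫ V(x)·|φ|² dx / ∫|φ|² dx.
With sin²θ = (1 − cos2θ)/2 on 0 ≤ x ≤ L: ∫sin²(nπx/L) dx = L/2, ∫x·sin²(nπx/L) dx = L²/4, ∫x²·sin²(nπx/L) dx = L³·(1/6 − 1/(4n²π²)); higher powers xᵏ the same way, integrating xᵏ·cos(2nπx/L) by parts.
State is unnormalized: ∫|φ|² dx = 1.4600, and ∫φ*·V(x)·φ dx = 8.2432, so ⟨V⟩ = 8.2432 / 1.4600.
⟨V⟩ = 5.6460.

5.65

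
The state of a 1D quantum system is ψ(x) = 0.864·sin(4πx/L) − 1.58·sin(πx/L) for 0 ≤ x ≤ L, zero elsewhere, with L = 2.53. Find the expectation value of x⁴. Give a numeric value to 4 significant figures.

6.328

⟨x⁴⟩ = ∫ x⁴·|ψ|² dx / ∫|ψ|² dx (integrals over the domain).
On 0 ≤ x ≤ L (j ≠ l): ∫sin²(jπx/L) dx = L/2, ∫sin(jπx/L)·sin(lπx/L) dx = 0; diagonal moments ∫x·sin²(jπx/L) dx = L²/4, ∫x²·sin²(jπx/L) dx = L³·(1/6 − 1/(4j²π²)); cross terms ∫x·sin(jπx/L)·sin(lπx/L) dx = 0 for j + l even and −4jlL²/(π²(j² − l²)²) for j + l odd, ∫x²·sin(jπx/L)·sin(lπx/L) dx = (−1)^(j+l)·4jlL³/(π²(j² − l²)²); higher powers the same way via product-to-sum and parts.
State is unnormalized: ∫|ψ|² dx = 4.1023, and ∫ψ*·x⁴·ψ dx = 25.959, so ⟨x⁴⟩ = 25.959 / 4.1023.
⟨x⁴⟩ = 6.3280.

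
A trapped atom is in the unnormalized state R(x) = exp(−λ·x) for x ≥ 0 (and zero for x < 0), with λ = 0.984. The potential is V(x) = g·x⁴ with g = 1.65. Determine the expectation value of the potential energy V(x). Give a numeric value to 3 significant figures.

⟨V⟩ = ∫ V(x)·|R|² dx / ∫|R|² dx.
Every integrand reduces to terms xʲ·e^(−2λx) on [0, ∞); use ∫₀^∞ xʲ·e^(−2λx) dx = j!/(2λ)^(j+1).
State is unnormalized: ∫|R|² dx = 0.50813, and ∫R*·V(x)·R dx = 1.3414, so ⟨V⟩ = 1.3414 / 0.50813.
⟨V⟩ = 2.6399.

2.64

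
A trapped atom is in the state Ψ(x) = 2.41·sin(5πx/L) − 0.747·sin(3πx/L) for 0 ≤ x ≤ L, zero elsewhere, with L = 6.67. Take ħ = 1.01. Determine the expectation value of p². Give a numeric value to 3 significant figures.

5.34

p² Ψ = −ħ² d²Ψ/dx²; ⟨p²⟩ = −ħ² ∫ Ψ*·Ψ'' dx / ∫|Ψ|² dx.
d²/dx² sin(jπx/L) = −(jπ/L)²·sin(jπx/L); on 0 ≤ x ≤ L, ∫sin²(jπx/L) dx = L/2 and ∫sin(jπx/L)·sin(lπx/L) dx = 0 for j ≠ l, so only diagonal terms survive in ∫|Ψ|² and ∫Ψ·Ψ″; ∫Ψ·Ψ′ dx = [Ψ²/2] between the walls = 0.
State is unnormalized: ∫|Ψ|² dx = 21.231, and ∫Ψ*·(−ħ² Ψ'') dx = 113.38, so ⟨p²⟩ = 113.38 / 21.231.
⟨p²⟩ = 5.3402.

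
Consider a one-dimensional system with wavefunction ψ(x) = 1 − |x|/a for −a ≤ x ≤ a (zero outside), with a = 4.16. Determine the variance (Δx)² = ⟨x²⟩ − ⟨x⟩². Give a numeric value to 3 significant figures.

Compute ⟨x⟩ and ⟨x²⟩ separately, then (Δx)² = ⟨x²⟩ − ⟨x⟩².
ψ is even, so ∫ over [−a, a] = 2∫₀ᵃ with ψ = 1 − x/a there: ∫₀ᵃ (1 − x/a)² dx = a/3, ∫₀ᵃ x²(1 − x/a)² dx = a³/30, ∫₀ᵃ x⁴(1 − x/a)² dx = a⁵/105.
Normalization: ∫|ψ|² dx = 2.7733.
⟨x⟩ = 0.0000 and ⟨x²⟩ = 1.7306.
(Δx)² = 1.7306 − (0.0000)² = 1.7306.

1.73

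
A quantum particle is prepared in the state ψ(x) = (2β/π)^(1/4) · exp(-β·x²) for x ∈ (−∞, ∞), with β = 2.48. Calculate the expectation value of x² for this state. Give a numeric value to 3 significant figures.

0.101

⟨x²⟩ = ∫ x²·|ψ|² dx (integrals over the domain).
Gaussian moments: ∫x^(2j)·e^(−2βx²) dx = (2j−1)!!/(4β)^j · √(π/(2β)), odd powers integrate to 0; here √(π/(2β)) = 0.79586.
⟨x²⟩ = 0.10081.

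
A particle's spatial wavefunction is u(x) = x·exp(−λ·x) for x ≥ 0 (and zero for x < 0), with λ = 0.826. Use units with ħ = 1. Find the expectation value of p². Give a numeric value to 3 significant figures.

p² u = −ħ² d²u/dx²; ⟨p²⟩ = −ħ² ∫ u*·u'' dx / ∫|u|² dx.
Differentiate x·exp(−λ·x) with the product rule; every integrand then reduces to terms xʲ·e^(−2λx) on [0, ∞), with ∫₀^∞ xʲ·e^(−2λx) dx = j!/(2λ)^(j+1).
State is unnormalized: ∫|u|² dx = 0.44361, and ∫u*·(−ħ² u'') dx = 0.30266, so ⟨p²⟩ = 0.30266 / 0.44361.
⟨p²⟩ = 0.68228.

0.682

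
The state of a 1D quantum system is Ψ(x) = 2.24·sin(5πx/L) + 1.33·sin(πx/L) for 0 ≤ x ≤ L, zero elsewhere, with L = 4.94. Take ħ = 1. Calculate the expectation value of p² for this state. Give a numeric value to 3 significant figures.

7.58

p² Ψ = −ħ² d²Ψ/dx²; ⟨p²⟩ = −ħ² ∫ Ψ*·Ψ'' dx / ∫|Ψ|² dx.
d²/dx² sin(jπx/L) = −(jπ/L)²·sin(jπx/L); on 0 ≤ x ≤ L, ∫sin²(jπx/L) dx = L/2 and ∫sin(jπx/L)·sin(lπx/L) dx = 0 for j ≠ l, so only diagonal terms survive in ∫|Ψ|² and ∫Ψ·Ψ″; ∫Ψ·Ψ′ dx = [Ψ²/2] between the walls = 0.
State is unnormalized: ∫|Ψ|² dx = 16.763, and ∫Ψ*·(−ħ² Ψ'') dx = 127.08, so ⟨p²⟩ = 127.08 / 16.763.
⟨p²⟩ = 7.5808.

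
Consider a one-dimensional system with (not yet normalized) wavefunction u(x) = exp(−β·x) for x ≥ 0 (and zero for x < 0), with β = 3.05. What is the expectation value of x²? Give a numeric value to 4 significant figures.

0.05375

⟨x²⟩ = ∫ x²·|u|² dx / ∫|u|² dx (integrals over the domain).
Every integrand reduces to terms xʲ·e^(−2βx) on [0, ∞); use ∫₀^∞ xʲ·e^(−2βx) dx = j!/(2β)^(j+1).
State is unnormalized: ∫|u|² dx = 0.16393, and ∫u*·x²·u dx = 0.0088113, so ⟨x²⟩ = 0.0088113 / 0.16393.
⟨x²⟩ = 0.053749.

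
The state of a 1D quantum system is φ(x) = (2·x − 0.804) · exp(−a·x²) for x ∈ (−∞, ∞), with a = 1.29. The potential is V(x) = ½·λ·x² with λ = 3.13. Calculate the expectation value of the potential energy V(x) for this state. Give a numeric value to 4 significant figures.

0.6341

⟨V⟩ = ∫ V(x)·|φ|² dx / ∫|φ|² dx.
Expand each integrand as polynomial × e^(−2ax²) and use ∫x^(2j)·e^(−2ax²) dx = (2j−1)!!/(4a)^j · √(π/(2a)), odd powers → 0; here √(π/(2a)) = 1.1035.
State is unnormalized: ∫|φ|² dx = 1.5687, and ∫φ*·V(x)·φ dx = 0.99467, so ⟨V⟩ = 0.99467 / 1.5687.
⟨V⟩ = 0.63406.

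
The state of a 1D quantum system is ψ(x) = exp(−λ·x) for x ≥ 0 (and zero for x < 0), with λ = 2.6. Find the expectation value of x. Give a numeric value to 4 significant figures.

⟨x⟩ = ∫ x·|ψ|² dx / ∫|ψ|² dx (integrals over the domain).
Every integrand reduces to terms xʲ·e^(−2λx) on [0, ∞); use ∫₀^∞ xʲ·e^(−2λx) dx = j!/(2λ)^(j+1).
State is unnormalized: ∫|ψ|² dx = 0.19231, and ∫ψ*·x·ψ dx = 0.036982, so ⟨x⟩ = 0.036982 / 0.19231.
⟨x⟩ = 0.19231.

0.1923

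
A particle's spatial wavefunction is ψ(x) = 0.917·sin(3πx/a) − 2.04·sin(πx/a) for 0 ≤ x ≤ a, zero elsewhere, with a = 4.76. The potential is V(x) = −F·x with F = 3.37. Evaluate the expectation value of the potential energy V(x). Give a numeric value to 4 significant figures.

-8.021

⟨V⟩ = ∫ V(x)·|ψ|² dx / ∫|ψ|² dx.
On 0 ≤ x ≤ a (j ≠ l): ∫sin²(jπx/a) dx = a/2, ∫sin(jπx/a)·sin(lπx/a) dx = 0; diagonal moments ∫x·sin²(jπx/a) dx = a²/4, ∫x²·sin²(jπx/a) dx = a³·(1/6 − 1/(4j²π²)); cross terms ∫x·sin(jπx/a)·sin(lπx/a) dx = 0 for j + l even and −4jla²/(π²(j² − l²)²) for j + l odd, ∫x²·sin(jπx/a)·sin(lπx/a) dx = (−1)^(j+l)·4jla³/(π²(j² − l²)²); higher powers the same way via product-to-sum and parts.
State is unnormalized: ∫|ψ|² dx = 11.906, and ∫ψ*·V(x)·ψ dx = -95.493, so ⟨V⟩ = -95.493 / 11.906.
⟨V⟩ = -8.0206.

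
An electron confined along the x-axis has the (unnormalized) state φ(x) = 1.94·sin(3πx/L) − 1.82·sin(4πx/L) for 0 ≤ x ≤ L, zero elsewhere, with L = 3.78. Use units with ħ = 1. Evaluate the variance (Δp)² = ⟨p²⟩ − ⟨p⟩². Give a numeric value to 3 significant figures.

Compute ⟨p⟩ and ⟨p²⟩ separately; (Δp)² = ⟨p²⟩ − ⟨p⟩².
d²/dx² sin(jπx/L) = −(jπ/L)²·sin(jπx/L); on 0 ≤ x ≤ L, ∫sin²(jπx/L) dx = L/2 and ∫sin(jπx/L)·sin(lπx/L) dx = 0 for j ≠ l, so only diagonal terms survive in ∫|φ|² and ∫φ·φ″; ∫φ·φ′ dx = [φ²/2] between the walls = 0.
Normalization: ∫|φ|² dx = 13.374.
⟨p⟩ = 0.0000 and ⟨p²⟩ = 8.4801.
(Δp)² = 8.4801 − (0.0000)² = 8.4801.

8.48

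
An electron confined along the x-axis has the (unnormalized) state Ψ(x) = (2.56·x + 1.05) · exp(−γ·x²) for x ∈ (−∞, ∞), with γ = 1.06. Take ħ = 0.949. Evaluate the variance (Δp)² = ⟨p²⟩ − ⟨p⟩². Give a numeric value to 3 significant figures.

2.07

Compute ⟨p⟩ and ⟨p²⟩ separately; (Δp)² = ⟨p²⟩ − ⟨p⟩².
Expand each integrand as polynomial × e^(−2γx²) and use ∫x^(2j)·e^(−2γx²) dx = (2j−1)!!/(4γ)^j · √(π/(2γ)), odd powers → 0; here √(π/(2γ)) = 1.2173. Differentiate with the product rule, d/dx e^(−γx²) = −2γx·e^(−γx²).
Normalization: ∫|Ψ|² dx = 3.2237.
⟨p⟩ = 0.0000 and ⟨p²⟩ = 2.0690.
(Δp)² = 2.0690 − (0.0000)² = 2.0690.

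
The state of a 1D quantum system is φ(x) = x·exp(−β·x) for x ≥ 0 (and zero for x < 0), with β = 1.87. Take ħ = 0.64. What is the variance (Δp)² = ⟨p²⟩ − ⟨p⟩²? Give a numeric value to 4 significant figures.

1.432

Compute ⟨p⟩ and ⟨p²⟩ separately; (Δp)² = ⟨p²⟩ − ⟨p⟩².
Differentiate x·exp(−β·x) with the product rule; every integrand then reduces to terms xʲ·e^(−2βx) on [0, ∞), with ∫₀^∞ xʲ·e^(−2βx) dx = j!/(2β)^(j+1).
Normalization: ∫|φ|² dx = 0.038231.
⟨p⟩ = 0.0000 and ⟨p²⟩ = 1.4323.
(Δp)² = 1.4323 − (0.0000)² = 1.4323.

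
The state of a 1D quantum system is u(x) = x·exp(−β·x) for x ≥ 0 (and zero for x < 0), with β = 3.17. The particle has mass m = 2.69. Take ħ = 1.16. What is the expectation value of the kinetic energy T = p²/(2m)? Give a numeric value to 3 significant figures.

2.51

T = −(ħ²/2m) d²/dx², so ⟨T⟩ = −(ħ²/2m) ∫ u*·u'' dx / ∫|u|² dx; with m = 2.69.
Differentiate x·exp(−β·x) with the product rule; every integrand then reduces to terms xʲ·e^(−2βx) on [0, ∞), with ∫₀^∞ xʲ·e^(−2βx) dx = j!/(2β)^(j+1).
State is unnormalized: ∫|u|² dx = 0.0078481, and ∫u*·(−ħ²/2m · u'') dx = 0.019725, so ⟨T⟩ = 0.019725 / 0.0078481.
⟨T⟩ = 2.5133.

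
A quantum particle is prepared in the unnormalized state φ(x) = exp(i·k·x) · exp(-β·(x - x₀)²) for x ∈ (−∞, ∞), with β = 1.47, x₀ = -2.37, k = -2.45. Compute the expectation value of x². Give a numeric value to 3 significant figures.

⟨x²⟩ = ∫ x²·|φ|² dx / ∫|φ|² dx (integrals over the domain).
Gaussian moments (u = x − x₀): ∫u^(2j)·e^(−2βu²) du = (2j−1)!!/(4β)^j · √(π/(2β)), odd powers integrate to 0; here √(π/(2β)) = 1.0337.
State is unnormalized: ∫|φ|² dx = 1.0337, and ∫φ*·x²·φ dx = 5.9821, so ⟨x²⟩ = 5.9821 / 1.0337.
⟨x²⟩ = 5.7870.

5.79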